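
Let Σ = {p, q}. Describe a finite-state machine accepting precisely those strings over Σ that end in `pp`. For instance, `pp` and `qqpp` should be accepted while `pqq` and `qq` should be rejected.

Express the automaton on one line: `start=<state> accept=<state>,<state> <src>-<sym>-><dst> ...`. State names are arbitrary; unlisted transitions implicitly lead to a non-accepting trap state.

Let each state record the length of the longest suffix of the input read so far that is also a prefix of `pp`. s1 means the last symbol is `p`; s2 means the last 2 symbols are `pp`. Accept only at s2, where the string currently ends in `pp`.
        p   q  
>  s0   s1  s0 
   s1   s2  s0 
 * s2   s2  s0 
(> = start, * = accepting)

start=s0 accept=s2 s0-p->s1 s0-q->s0 s1-p->s2 s1-q->s0 s2-p->s2 s2-q->s0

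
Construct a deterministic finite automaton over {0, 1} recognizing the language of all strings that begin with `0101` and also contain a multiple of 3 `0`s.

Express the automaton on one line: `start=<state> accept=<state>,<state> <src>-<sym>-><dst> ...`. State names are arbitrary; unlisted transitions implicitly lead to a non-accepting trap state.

Run two small machines in parallel and take their product. The first has 6 states tracking whether the input so far still matches the prefix `0101`; the second has 3 states tracking the count of `0`s modulo 3. A product state is a pair (one from each), accepting exactly when both do. Equivalent product states are then merged.
        0   1  
>  s0   s1  s2 
   s1   s2  s3 
   s2   s2  s2 
   s3   s4  s2 
   s4   s2  s5 
   s5   s6  s5 
 * s6   s7  s6 
   s7   s5  s7 
(> = start, * = accepting)

start=s0 accept=s6 s0-0->s1 s0-1->s2 s1-0->s2 s1-1->s3 s2-0->s2 s2-1->s2 s3-0->s4 s3-1->s2 s4-0->s2 s4-1->s5 s5-0->s6 s5-1->s5 s6-0->s7 s6-1->s6 s7-0->s5 s7-1->s7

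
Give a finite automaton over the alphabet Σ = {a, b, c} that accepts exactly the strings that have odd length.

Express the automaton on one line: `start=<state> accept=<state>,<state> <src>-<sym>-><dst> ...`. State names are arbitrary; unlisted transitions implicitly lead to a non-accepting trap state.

start=q0 accept=q1 q0-a->q1 q0-b->q1 q0-c->q1 q1-a->q0 q1-b->q0 q1-c->q0

Count input length modulo 2: every symbol advances one step around the cycle q0 → q1 → q0. Accept at q1.
        a   b   c  
>  q0   q1  q1  q1 
 * q1   q0  q0  q0 
(> = start, * = accepting)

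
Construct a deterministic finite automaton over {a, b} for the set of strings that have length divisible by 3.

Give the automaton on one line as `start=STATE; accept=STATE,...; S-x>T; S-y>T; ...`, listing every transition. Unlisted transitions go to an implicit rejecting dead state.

start=s0; accept=s0; s0-a>s1; s0-b>s1; s1-a>s2; s1-b>s2; s2-a>s0; s2-b>s0

Count input length modulo 3: every symbol advances one step around the cycle s0 → s1 → s2 → s0. Accept at s0.
        a   b  
>* s0   s1  s1 
   s1   s2  s2 
   s2   s0  s0 
(> = start, * = accepting)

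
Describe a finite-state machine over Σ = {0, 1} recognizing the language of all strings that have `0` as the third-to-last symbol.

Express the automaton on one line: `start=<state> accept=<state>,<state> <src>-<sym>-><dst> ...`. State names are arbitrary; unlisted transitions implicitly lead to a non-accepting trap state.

start=q0 accept=q7,q8,q9,q10 q0-0->q1 q0-1->q2 q1-0->q3 q1-1->q4 q2-0->q5 q2-1->q6 q3-0->q7 q3-1->q8 q4-0->q9 q4-1->q10 q5-0->q11 q5-1->q12 q6-0->q13 q6-1->q14 q7-0->q7 q7-1->q8 q8-0->q9 q8-1->q10 q9-0->q11 q9-1->q12 q10-0->q13 q10-1->q14 q11-0->q7 q11-1->q8 q12-0->q9 q12-1->q10 q13-0->q11 q13-1->q12 q14-0->q13 q14-1->q14

A DFA must remember the last 3 symbols (since which symbol is third-to-last isn't known until the input ends). Use one state per possible window of the last ≤3 symbols; accept from those whose window starts with `0`.
With 15 states:
          0    1  
>  q0     q1   q2 
   q1     q3   q4 
   q2     q5   q6 
   q3     q7   q8 
   q4     q9  q10 
   q5    q11  q12 
   q6    q13  q14 
 * q7     q7   q8 
 * q8     q9  q10 
 * q9    q11  q12 
 * q10   q13  q14 
   q11    q7   q8 
   q12    q9  q10 
   q13   q11  q12 
   q14   q13  q14 
(> = start, * = accepting)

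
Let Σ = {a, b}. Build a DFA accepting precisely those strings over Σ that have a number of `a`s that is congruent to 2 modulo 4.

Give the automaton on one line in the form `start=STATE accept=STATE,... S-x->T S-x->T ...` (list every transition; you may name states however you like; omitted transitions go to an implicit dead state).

The only thing that matters is how many `a`s have appeared, reduced mod 4. Use one state per residue: q0 for 0, …, q3 for 3. Reading `a` moves to the next residue; anything else stays put. q2 is accepting.
        a   b  
>  q0   q1  q0 
   q1   q2  q1 
 * q2   q3  q2 
   q3   q0  q3 
(> = start, * = accepting)

start=q0 accept=q2 q0-a->q1 q0-b->q0 q1-a->q2 q1-b->q1 q2-a->q3 q2-b->q2 q3-a->q0 q3-b->q3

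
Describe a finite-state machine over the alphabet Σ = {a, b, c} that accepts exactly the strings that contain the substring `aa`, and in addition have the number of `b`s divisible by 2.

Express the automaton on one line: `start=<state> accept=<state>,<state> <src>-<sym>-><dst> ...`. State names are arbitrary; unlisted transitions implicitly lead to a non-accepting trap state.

start=s0 accept=s3 s0-a->s1 s0-b->s2 s0-c->s0 s1-a->s3 s1-b->s2 s1-c->s0 s2-a->s4 s2-b->s0 s2-c->s2 s3-a->s3 s3-b->s5 s3-c->s3 s4-a->s5 s4-b->s0 s4-c->s2 s5-a->s5 s5-b->s3 s5-c->s5

Handle the two conditions separately and then intersect. One (3 states) tracks whether and how much of `aa` has been seen; the other (2 states) tracks the count of `b`s modulo 2. Each combined state is a pair, one component from each; accept when both components accept.
        a   b   c  
>  s0   s1  s2  s0 
   s1   s3  s2  s0 
   s2   s4  s0  s2 
 * s3   s3  s5  s3 
   s4   s5  s0  s2 
   s5   s5  s3  s5 
(> = start, * = accepting)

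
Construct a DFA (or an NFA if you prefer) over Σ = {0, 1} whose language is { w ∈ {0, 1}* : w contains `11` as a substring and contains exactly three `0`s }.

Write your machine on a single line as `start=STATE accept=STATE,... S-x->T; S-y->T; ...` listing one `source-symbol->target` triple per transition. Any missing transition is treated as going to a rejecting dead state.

start=s0; accept=s12; s0-0->s1; s0-1->s2; s1-0->s3; s1-1->s4; s2-0->s1; s2-1->s5; s3-0->s6; s3-1->s7; s4-0->s3; s4-1->s8; s5-0->s8; s5-1->s5; s6-0->s9; s6-1->s10; s7-0->s6; s7-1->s11; s8-0->s11; s8-1->s8; s9-0->s9; s9-1->s9; s10-0->s9; s10-1->s12; s11-0->s12; s11-1->s11; s12-0->s9; s12-1->s12

Handle the two conditions separately and then intersect. One (3 states) tracks whether and how much of `11` has been seen; the other (5 states) tracks the count of `0`s, saturating at 4. Each combined state is a pair, one component from each; accept when both components accept. Minimizing collapses redundant product states.
          0    1  
>  s0     s1   s2 
   s1     s3   s4 
   s2     s1   s5 
   s3     s6   s7 
   s4     s3   s8 
   s5     s8   s5 
   s6     s9  s10 
   s7     s6  s11 
   s8    s11   s8 
   s9     s9   s9 
   s10    s9  s12 
   s11   s12  s11 
 * s12    s9  s12 
(> = start, * = accepting)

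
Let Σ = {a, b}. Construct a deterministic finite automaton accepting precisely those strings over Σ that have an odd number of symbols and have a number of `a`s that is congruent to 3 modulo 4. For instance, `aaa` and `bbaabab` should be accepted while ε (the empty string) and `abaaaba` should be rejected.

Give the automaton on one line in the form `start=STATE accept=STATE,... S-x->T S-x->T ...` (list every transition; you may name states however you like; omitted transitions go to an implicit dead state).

Build one automaton per condition and run them in lockstep. One (2 states) tracks the input length modulo 2; the other (4 states) tracks the count of `a`s modulo 4. Each combined state is a pair, one component from each; accept when both components accept.
        a   b  
>  q0   q1  q2 
   q1   q3  q4 
   q2   q4  q0 
   q3   q5  q6 
   q4   q6  q1 
 * q5   q0  q7 
   q6   q7  q3 
   q7   q2  q5 
(> = start, * = accepting)

start=q0 accept=q5 q0-a->q1 q0-b->q2 q1-a->q3 q1-b->q4 q2-a->q4 q2-b->q0 q3-a->q5 q3-b->q6 q4-a->q6 q4-b->q1 q5-a->q0 q5-b->q7 q6-a->q7 q6-b->q3 q7-a->q2 q7-b->q5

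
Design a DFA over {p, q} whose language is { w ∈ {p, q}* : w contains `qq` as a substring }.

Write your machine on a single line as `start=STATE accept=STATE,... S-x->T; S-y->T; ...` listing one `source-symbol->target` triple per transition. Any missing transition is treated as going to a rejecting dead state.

Track how much of `qq` has been matched so far: state A is no progress, C is the absorbing accept state reached once `qq` has occurred. Intermediate states record partial matches; on a mismatch, fall back to the longest reusable overlap.
A 3-state machine:
       p  q 
>  A   A  B 
   B   A  C 
 * C   C  C 
(> = start, * = accepting)

start=A; accept=C; A-p->A; A-q->B; B-p->A; B-q->C; C-p->C; C-q->C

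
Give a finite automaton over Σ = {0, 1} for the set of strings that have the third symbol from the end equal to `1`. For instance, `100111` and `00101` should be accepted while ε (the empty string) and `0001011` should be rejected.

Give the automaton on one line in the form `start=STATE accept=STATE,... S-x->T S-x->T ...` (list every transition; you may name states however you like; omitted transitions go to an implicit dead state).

Because acceptance depends on a position counted from the end, the machine has to buffer the most recent 3 symbols. Make each state the string of the last up-to-3 symbols read; on input `x` shift the window left and append `x`. Accept when the buffered window has length 3 and begins with `1`.
       0  1 
>  A   B  C 
   B   D  E 
   C   F  G 
   D   H  I 
   E   J  K 
   F   L  M 
   G   N  O 
   H   H  I 
   I   J  K 
   J   L  M 
   K   N  O 
 * L   H  I 
 * M   J  K 
 * N   L  M 
 * O   N  O 
(> = start, * = accepting)

start=A accept=L,M,N,O A-0->B A-1->C B-0->D B-1->E C-0->F C-1->G D-0->H D-1->I E-0->J E-1->K F-0->L F-1->M G-0->N G-1->O H-0->H H-1->I I-0->J I-1->K J-0->L J-1->M K-0->N K-1->O L-0->H L-1->I M-0->J M-1->K N-0->L N-1->M O-0->N O-1->O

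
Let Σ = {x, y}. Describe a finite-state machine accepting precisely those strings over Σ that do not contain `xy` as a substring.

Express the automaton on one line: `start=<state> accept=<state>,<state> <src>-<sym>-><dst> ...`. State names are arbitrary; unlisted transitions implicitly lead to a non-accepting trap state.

Track partial matches of the forbidden pattern `xy`. State s2 is a dead state reached once `xy` has occurred; every other state accepts. s0 means no part of `xy` is currently matched.
With 3 states:
        x   y  
>* s0   s1  s0 
 * s1   s1  s2 
   s2   s2  s2 
(> = start, * = accepting)

start=s0 accept=s0,s1 s0-x->s1 s0-y->s0 s1-x->s1 s1-y->s2 s2-x->s2 s2-y->s2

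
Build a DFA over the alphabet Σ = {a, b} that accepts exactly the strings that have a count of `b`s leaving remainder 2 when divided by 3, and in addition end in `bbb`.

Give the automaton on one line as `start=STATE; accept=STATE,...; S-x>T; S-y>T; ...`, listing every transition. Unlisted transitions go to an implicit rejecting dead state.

start=q0; accept=q5; q0-a>q0; q0-b>q1; q1-a>q1; q1-b>q2; q2-a>q2; q2-b>q3; q3-a>q0; q3-b>q4; q4-a>q1; q4-b>q5; q5-a>q2; q5-b>q3

Run two small machines in parallel and take their product. The first has 3 states tracking the count of `b`s modulo 3; the second has 4 states tracking how much of the suffix `bbb` has currently been matched. A product state is a pair (one from each), accepting exactly when both do. Minimizing collapses redundant product states.
        a   b  
>  q0   q0  q1 
   q1   q1  q2 
   q2   q2  q3 
   q3   q0  q4 
   q4   q1  q5 
 * q5   q2  q3 
(> = start, * = accepting)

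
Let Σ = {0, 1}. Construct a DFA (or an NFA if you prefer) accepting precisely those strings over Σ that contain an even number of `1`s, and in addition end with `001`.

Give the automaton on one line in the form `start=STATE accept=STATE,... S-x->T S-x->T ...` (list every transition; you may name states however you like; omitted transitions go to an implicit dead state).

start=s0 accept=s4 s0-0->s0 s0-1->s1 s1-0->s2 s1-1->s0 s2-0->s3 s2-1->s0 s3-0->s3 s3-1->s4 s4-0->s0 s4-1->s1

Handle the two conditions separately and then intersect. The first has 2 states tracking the count of `1`s modulo 2; the second has 4 states tracking how much of the suffix `001` has currently been matched. A product state is a pair (one from each), accepting exactly when both do. After merging equivalent states the machine shrinks.
5 states suffice.
        0   1  
>  s0   s0  s1 
   s1   s2  s0 
   s2   s3  s0 
   s3   s3  s4 
 * s4   s0  s1 
(> = start, * = accepting)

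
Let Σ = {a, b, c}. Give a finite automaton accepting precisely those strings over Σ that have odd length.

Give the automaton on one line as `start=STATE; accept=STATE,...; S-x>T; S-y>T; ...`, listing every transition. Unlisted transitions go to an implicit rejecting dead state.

Only the length mod 2 matters, so use a 2-cycle: from any state, every input symbol moves to the next state, wrapping s1 back to s0. Mark s1 accepting.
With 2 states:
        a   b   c  
>  s0   s1  s1  s1 
 * s1   s0  s0  s0 
(> = start, * = accepting)

start=s0; accept=s1; s0-a>s1; s0-b>s1; s0-c>s1; s1-a>s0; s1-b>s0; s1-c>s0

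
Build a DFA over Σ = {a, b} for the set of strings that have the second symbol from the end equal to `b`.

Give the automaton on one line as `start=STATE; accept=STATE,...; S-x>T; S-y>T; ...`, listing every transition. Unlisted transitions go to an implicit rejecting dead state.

start=q0; accept=q5,q6; q0-a>q1; q0-b>q2; q1-a>q3; q1-b>q4; q2-a>q5; q2-b>q6; q3-a>q3; q3-b>q4; q4-a>q5; q4-b>q6; q5-a>q3; q5-b>q4; q6-a>q5; q6-b>q6

Because acceptance depends on a position counted from the end, the machine has to buffer the most recent 2 symbols. Make each state the string of the last up-to-2 symbols read; on input `x` shift the window left and append `x`. Accept when the buffered window has length 2 and begins with `b`.
7 states suffice.
        a   b  
>  q0   q1  q2 
   q1   q3  q4 
   q2   q5  q6 
   q3   q3  q4 
   q4   q5  q6 
 * q5   q3  q4 
 * q6   q5  q6 
(> = start, * = accepting)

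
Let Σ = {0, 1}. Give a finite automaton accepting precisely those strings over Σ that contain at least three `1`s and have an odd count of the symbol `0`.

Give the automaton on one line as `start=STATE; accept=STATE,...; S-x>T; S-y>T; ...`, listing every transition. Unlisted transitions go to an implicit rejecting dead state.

start=q0; accept=q7,q9; q0-0>q1; q0-1>q2; q1-0>q0; q1-1>q3; q2-0>q3; q2-1>q4; q3-0>q2; q3-1>q5; q4-0>q5; q4-1>q6; q5-0>q4; q5-1>q7; q6-0>q7; q6-1>q8; q7-0>q6; q7-1>q9; q8-0>q9; q8-1>q8; q9-0>q8; q9-1>q9

Handle the two conditions separately and then intersect. The first has 5 states tracking the count of `1`s, saturating at 4; the second has 2 states tracking the count of `0`s modulo 2. A product state is a pair (one from each), accepting exactly when both do.
        0   1  
>  q0   q1  q2 
   q1   q0  q3 
   q2   q3  q4 
   q3   q2  q5 
   q4   q5  q6 
   q5   q4  q7 
   q6   q7  q8 
 * q7   q6  q9 
   q8   q9  q8 
 * q9   q8  q9 
(> = start, * = accepting)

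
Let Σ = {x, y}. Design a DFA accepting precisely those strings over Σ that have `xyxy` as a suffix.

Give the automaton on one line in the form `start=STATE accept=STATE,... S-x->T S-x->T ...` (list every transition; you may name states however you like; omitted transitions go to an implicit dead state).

start=s0 accept=s4 s0-x->s1 s0-y->s0 s1-x->s1 s1-y->s2 s2-x->s3 s2-y->s0 s3-x->s1 s3-y->s4 s4-x->s3 s4-y->s0

Let each state record the length of the longest suffix of the input read so far that is also a prefix of `xyxy`. s1 means the last symbol is `x`; s2 means the last 2 symbols are `xy`; s3 means the last 3 symbols are `xyx`; s4 means the last 4 symbols are `xyxy`. Accept only at s4, where the string currently ends in `xyxy`.
        x   y  
>  s0   s1  s0 
   s1   s1  s2 
   s2   s3  s0 
   s3   s1  s4 
 * s4   s3  s0 
(> = start, * = accepting)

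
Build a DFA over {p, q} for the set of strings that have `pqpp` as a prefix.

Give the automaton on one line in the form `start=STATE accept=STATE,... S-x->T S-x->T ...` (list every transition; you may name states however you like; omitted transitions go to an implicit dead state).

Walk along `pqpp` while the input agrees: from s0 take `p` to s1, and so on. Any deviation drops to the rejecting sink s5. Once s4 is reached the prefix is confirmed and every continuation is accepted.
        p   q  
>  s0   s1  s5 
   s1   s5  s2 
   s2   s3  s5 
   s3   s4  s5 
 * s4   s4  s4 
   s5   s5  s5 
(> = start, * = accepting)

start=s0 accept=s4 s0-p->s1 s0-q->s5 s1-p->s5 s1-q->s2 s2-p->s3 s2-q->s5 s3-p->s4 s3-q->s5 s4-p->s4 s4-q->s4 s5-p->s5 s5-q->s5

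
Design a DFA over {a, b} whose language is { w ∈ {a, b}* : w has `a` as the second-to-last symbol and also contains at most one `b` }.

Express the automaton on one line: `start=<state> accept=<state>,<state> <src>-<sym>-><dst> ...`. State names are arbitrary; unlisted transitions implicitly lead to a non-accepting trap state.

Run two small machines in parallel and take their product. The first has 7 states tracking the last 2 symbols read; the second has 3 states tracking the count of `b`s, saturating at 2. A product state is a pair (one from each), accepting exactly when both do. Equivalent product states are then merged.
An 8-state machine:
        a   b  
>  S0   S1  S2 
   S1   S3  S4 
   S2   S5  S6 
 * S3   S3  S4 
 * S4   S5  S6 
   S5   S7  S6 
   S6   S6  S6 
 * S7   S7  S6 
(> = start, * = accepting)

start=S0 accept=S3,S4,S7 S0-a->S1 S0-b->S2 S1-a->S3 S1-b->S4 S2-a->S5 S2-b->S6 S3-a->S3 S3-b->S4 S4-a->S5 S4-b->S6 S5-a->S7 S5-b->S6 S6-a->S6 S6-b->S6 S7-a->S7 S7-b->S6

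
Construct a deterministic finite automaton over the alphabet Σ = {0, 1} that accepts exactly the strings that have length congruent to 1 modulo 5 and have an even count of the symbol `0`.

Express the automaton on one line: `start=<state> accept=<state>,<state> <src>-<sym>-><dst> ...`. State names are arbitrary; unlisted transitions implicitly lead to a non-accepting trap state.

start=q0 accept=q2 q0-0->q1 q0-1->q2 q1-0->q3 q1-1->q4 q2-0->q4 q2-1->q3 q3-0->q5 q3-1->q6 q4-0->q6 q4-1->q5 q5-0->q7 q5-1->q8 q6-0->q8 q6-1->q7 q7-0->q9 q7-1->q0 q8-0->q0 q8-1->q9 q9-0->q2 q9-1->q1

Handle the two conditions separately and then intersect. One (5 states) tracks the input length modulo 5; the other (2 states) tracks the count of `0`s modulo 2. Each combined state is a pair, one component from each; accept when both components accept.
10 states suffice.
        0   1  
>  q0   q1  q2 
   q1   q3  q4 
 * q2   q4  q3 
   q3   q5  q6 
   q4   q6  q5 
   q5   q7  q8 
   q6   q8  q7 
   q7   q9  q0 
   q8   q0  q9 
   q9   q2  q1 
(> = start, * = accepting)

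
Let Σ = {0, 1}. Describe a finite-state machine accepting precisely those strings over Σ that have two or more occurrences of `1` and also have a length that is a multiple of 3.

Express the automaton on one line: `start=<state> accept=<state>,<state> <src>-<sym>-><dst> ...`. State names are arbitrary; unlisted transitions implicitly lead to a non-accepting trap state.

start=s0 accept=s7 s0-0->s1 s0-1->s2 s1-0->s3 s1-1->s4 s2-0->s4 s2-1->s5 s3-0->s0 s3-1->s6 s4-0->s6 s4-1->s7 s5-0->s7 s5-1->s7 s6-0->s2 s6-1->s8 s7-0->s8 s7-1->s8 s8-0->s5 s8-1->s5

Handle the two conditions separately and then intersect. One (4 states) tracks the count of `1`s, saturating at 3; the other (3 states) tracks the input length modulo 3. Each combined state is a pair, one component from each; accept when both components accept. Equivalent product states are then merged.
A 9-state machine:
        0   1  
>  s0   s1  s2 
   s1   s3  s4 
   s2   s4  s5 
   s3   s0  s6 
   s4   s6  s7 
   s5   s7  s7 
   s6   s2  s8 
 * s7   s8  s8 
   s8   s5  s5 
(> = start, * = accepting)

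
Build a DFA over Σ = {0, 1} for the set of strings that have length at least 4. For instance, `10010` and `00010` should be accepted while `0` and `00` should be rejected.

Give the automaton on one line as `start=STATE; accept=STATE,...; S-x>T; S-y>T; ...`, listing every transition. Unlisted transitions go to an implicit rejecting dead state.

Count input length up to 5: every symbol moves from q0 toward q5, which means 'more than 4' and absorbs. Accept from {q4, q5}.
A 6-state machine:
        0   1  
>  q0   q1  q1 
   q1   q2  q2 
   q2   q3  q3 
   q3   q4  q4 
 * q4   q5  q5 
 * q5   q5  q5 
(> = start, * = accepting)

start=q0; accept=q4,q5; q0-0>q1; q0-1>q1; q1-0>q2; q1-1>q2; q2-0>q3; q2-1>q3; q3-0>q4; q3-1>q4; q4-0>q5; q4-1>q5; q5-0>q5; q5-1>q5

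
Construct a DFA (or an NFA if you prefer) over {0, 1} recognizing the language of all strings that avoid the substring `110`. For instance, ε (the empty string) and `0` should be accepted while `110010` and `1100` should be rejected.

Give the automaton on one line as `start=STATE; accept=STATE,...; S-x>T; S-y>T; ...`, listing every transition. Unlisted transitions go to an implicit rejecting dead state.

start=q0; accept=q0,q1,q2; q0-0>q0; q0-1>q1; q1-0>q0; q1-1>q2; q2-0>q3; q2-1>q2; q3-0>q3; q3-1>q3

Track partial matches of the forbidden pattern `110`. State q3 is a dead state reached once `110` has occurred; every other state accepts. q0 means no part of `110` is currently matched.
A 4-state machine:
        0   1  
>* q0   q0  q1 
 * q1   q0  q2 
 * q2   q3  q2 
   q3   q3  q3 
(> = start, * = accepting)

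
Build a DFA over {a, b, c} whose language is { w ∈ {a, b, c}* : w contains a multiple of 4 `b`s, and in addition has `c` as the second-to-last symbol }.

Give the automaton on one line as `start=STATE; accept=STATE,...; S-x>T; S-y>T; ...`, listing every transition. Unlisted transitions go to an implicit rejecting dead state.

Run two small machines in parallel and take their product. One (4 states) tracks the count of `b`s modulo 4; the other (13 states) tracks the last 2 symbols read. Each combined state is a pair, one component from each; accept when both components accept. Minimizing collapses redundant product states.
8 states suffice.
        a   b   c  
>  q0   q0  q1  q2 
   q1   q1  q3  q1 
   q2   q4  q1  q5 
   q3   q3  q6  q3 
 * q4   q0  q1  q2 
 * q5   q4  q1  q5 
   q6   q6  q0  q7 
   q7   q6  q4  q7 
(> = start, * = accepting)

start=q0; accept=q4,q5; q0-a>q0; q0-b>q1; q0-c>q2; q1-a>q1; q1-b>q3; q1-c>q1; q2-a>q4; q2-b>q1; q2-c>q5; q3-a>q3; q3-b>q6; q3-c>q3; q4-a>q0; q4-b>q1; q4-c>q2; q5-a>q4; q5-b>q1; q5-c>q5; q6-a>q6; q6-b>q0; q6-c>q7; q7-a>q6; q7-b>q4; q7-c>q7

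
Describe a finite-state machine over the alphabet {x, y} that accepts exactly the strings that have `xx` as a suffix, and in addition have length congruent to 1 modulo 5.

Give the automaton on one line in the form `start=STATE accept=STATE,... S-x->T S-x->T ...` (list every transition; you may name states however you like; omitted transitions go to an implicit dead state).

start=A accept=G A-x->B A-y->B B-x->C B-y->C C-x->D C-y->D D-x->E D-y->E E-x->F E-y->A F-x->G F-y->B G-x->C G-y->C

Run two small machines in parallel and take their product. The first has 3 states tracking how much of the suffix `xx` has currently been matched; the second has 5 states tracking the input length modulo 5. A product state is a pair (one from each), accepting exactly when both do. After merging equivalent states the machine shrinks.
       x  y 
>  A   B  B 
   B   C  C 
   C   D  D 
   D   E  E 
   E   F  A 
   F   G  B 
 * G   C  C 
(> = start, * = accepting)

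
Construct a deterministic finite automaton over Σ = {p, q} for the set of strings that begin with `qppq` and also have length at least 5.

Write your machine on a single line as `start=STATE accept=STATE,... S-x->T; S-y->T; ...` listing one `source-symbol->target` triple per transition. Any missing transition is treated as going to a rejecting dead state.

Run two small machines in parallel and take their product. The first has 6 states tracking whether the input so far still matches the prefix `qppq`; the second has 7 states tracking the input length, saturating at 6. A product state is a pair (one from each), accepting exactly when both do.
          p    q  
>  S0     S1   S2 
   S1     S3   S3 
   S2     S4   S3 
   S3     S5   S5 
   S4     S6   S5 
   S5     S7   S7 
   S6     S7   S8 
   S7     S9   S9 
   S8    S10  S10 
   S9    S11  S11 
 * S10   S12  S12 
   S11   S11  S11 
 * S12   S12  S12 
(> = start, * = accepting)

start=S0; accept=S10,S12; S0-p->S1; S0-q->S2; S1-p->S3; S1-q->S3; S2-p->S4; S2-q->S3; S3-p->S5; S3-q->S5; S4-p->S6; S4-q->S5; S5-p->S7; S5-q->S7; S6-p->S7; S6-q->S8; S7-p->S9; S7-q->S9; S8-p->S10; S8-q->S10; S9-p->S11; S9-q->S11; S10-p->S12; S10-q->S12; S11-p->S11; S11-q->S11; S12-p->S12; S12-q->S12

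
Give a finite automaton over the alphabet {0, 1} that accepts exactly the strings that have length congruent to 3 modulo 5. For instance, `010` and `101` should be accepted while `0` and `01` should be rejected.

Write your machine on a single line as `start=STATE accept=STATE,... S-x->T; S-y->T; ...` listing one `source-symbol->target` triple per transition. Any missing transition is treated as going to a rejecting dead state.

start=q0; accept=q3; q0-0->q1; q0-1->q1; q1-0->q2; q1-1->q2; q2-0->q3; q2-1->q3; q3-0->q4; q3-1->q4; q4-0->q0; q4-1->q0

Only the length mod 5 matters, so use a 5-cycle: from any state, every input symbol moves to the next state, wrapping q4 back to q0. Mark q3 accepting.
        0   1  
>  q0   q1  q1 
   q1   q2  q2 
   q2   q3  q3 
 * q3   q4  q4 
   q4   q0  q0 
(> = start, * = accepting)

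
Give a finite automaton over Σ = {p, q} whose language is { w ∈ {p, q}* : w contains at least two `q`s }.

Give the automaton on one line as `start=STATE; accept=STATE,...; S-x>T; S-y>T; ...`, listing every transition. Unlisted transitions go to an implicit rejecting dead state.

Count `q`s, saturating at 3: states s0 through s2 mean 0 through 2 `q`s seen; s3 means more than 2. Each `q` increments (capped at s3); other symbols loop. Accept from {s2, s3}.
A 4-state machine:
        p   q  
>  s0   s0  s1 
   s1   s1  s2 
 * s2   s2  s3 
 * s3   s3  s3 
(> = start, * = accepting)

start=s0; accept=s2,s3; s0-p>s0; s0-q>s1; s1-p>s1; s1-q>s2; s2-p>s2; s2-q>s3; s3-p>s3; s3-q>s3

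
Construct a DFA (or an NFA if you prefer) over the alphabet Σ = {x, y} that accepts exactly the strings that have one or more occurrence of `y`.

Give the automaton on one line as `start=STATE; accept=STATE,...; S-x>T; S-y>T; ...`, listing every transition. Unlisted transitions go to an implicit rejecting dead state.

start=q0; accept=q1,q2; q0-x>q0; q0-y>q1; q1-x>q1; q1-y>q2; q2-x>q2; q2-y>q2

Count `y`s, saturating at 2: state q0 means no `y` yet, q1 means one `y` seen, q2 means more than one. Each `y` increments (capped at q2); other symbols loop. Accept from {q1, q2}.
With 3 states:
        x   y  
>  q0   q0  q1 
 * q1   q1  q2 
 * q2   q2  q2 
(> = start, * = accepting)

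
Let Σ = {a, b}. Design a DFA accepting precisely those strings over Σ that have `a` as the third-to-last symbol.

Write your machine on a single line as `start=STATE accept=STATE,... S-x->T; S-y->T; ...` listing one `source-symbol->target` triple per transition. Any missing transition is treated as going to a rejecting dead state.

A DFA must remember the last 3 symbols (since which symbol is third-to-last isn't known until the input ends). Use one state per possible window of the last ≤3 symbols; accept from those whose window starts with `a`.
          a    b  
>  s0     s1   s2 
   s1     s3   s4 
   s2     s5   s6 
   s3     s7   s8 
   s4     s9  s10 
   s5    s11  s12 
   s6    s13  s14 
 * s7     s7   s8 
 * s8     s9  s10 
 * s9    s11  s12 
 * s10   s13  s14 
   s11    s7   s8 
   s12    s9  s10 
   s13   s11  s12 
   s14   s13  s14 
(> = start, * = accepting)

start=s0; accept=s7,s8,s9,s10; s0-a->s1; s0-b->s2; s1-a->s3; s1-b->s4; s2-a->s5; s2-b->s6; s3-a->s7; s3-b->s8; s4-a->s9; s4-b->s10; s5-a->s11; s5-b->s12; s6-a->s13; s6-b->s14; s7-a->s7; s7-b->s8; s8-a->s9; s8-b->s10; s9-a->s11; s9-b->s12; s10-a->s13; s10-b->s14; s11-a->s7; s11-b->s8; s12-a->s9; s12-b->s10; s13-a->s11; s13-b->s12; s14-a->s13; s14-b->s14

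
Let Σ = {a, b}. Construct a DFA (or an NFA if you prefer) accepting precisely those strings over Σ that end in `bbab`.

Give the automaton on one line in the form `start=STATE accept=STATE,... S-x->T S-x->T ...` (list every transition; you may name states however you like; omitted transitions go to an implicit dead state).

start=s0 accept=s4 s0-a->s0 s0-b->s1 s1-a->s0 s1-b->s2 s2-a->s3 s2-b->s2 s3-a->s0 s3-b->s4 s4-a->s0 s4-b->s2

Remember how much of `bbab` the current input suffix matches. State s0 means no match yet; s1 means the last symbol is `b`; s2 means the last 2 symbols are `bb`; s3 means the last 3 symbols are `bba`; s4 means the last 4 symbols are `bbab`. Only s4 accepts. On a mismatch, fall back to the longest proper suffix that is still a prefix of `bbab`.
A 5-state machine:
        a   b  
>  s0   s0  s1 
   s1   s0  s2 
   s2   s3  s2 
   s3   s0  s4 
 * s4   s0  s2 
(> = start, * = accepting)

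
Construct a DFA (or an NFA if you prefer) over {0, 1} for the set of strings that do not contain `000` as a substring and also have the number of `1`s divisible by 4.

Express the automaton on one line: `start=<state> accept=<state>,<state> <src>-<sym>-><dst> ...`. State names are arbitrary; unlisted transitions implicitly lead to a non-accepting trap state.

Run two small machines in parallel and take their product. The first has 4 states tracking partial matches of the forbidden pattern `000`; the second has 4 states tracking the count of `1`s modulo 4. A product state is a pair (one from each), accepting exactly when both do.
A 16-state machine:
          0    1  
>* q0     q1   q2 
 * q1     q3   q2 
   q2     q4   q5 
 * q3     q6   q2 
   q4     q7   q5 
   q5     q8   q9 
   q6     q6  q10 
   q7    q10   q5 
   q8    q11   q9 
   q9    q12   q0 
   q10   q10  q13 
   q11   q13   q9 
   q12   q14   q0 
   q13   q13  q15 
   q14   q15   q0 
   q15   q15   q6 
(> = start, * = accepting)

start=q0 accept=q0,q1,q3 q0-0->q1 q0-1->q2 q1-0->q3 q1-1->q2 q2-0->q4 q2-1->q5 q3-0->q6 q3-1->q2 q4-0->q7 q4-1->q5 q5-0->q8 q5-1->q9 q6-0->q6 q6-1->q10 q7-0->q10 q7-1->q5 q8-0->q11 q8-1->q9 q9-0->q12 q9-1->q0 q10-0->q10 q10-1->q13 q11-0->q13 q11-1->q9 q12-0->q14 q12-1->q0 q13-0->q13 q13-1->q15 q14-0->q15 q14-1->q0 q15-0->q15 q15-1->q6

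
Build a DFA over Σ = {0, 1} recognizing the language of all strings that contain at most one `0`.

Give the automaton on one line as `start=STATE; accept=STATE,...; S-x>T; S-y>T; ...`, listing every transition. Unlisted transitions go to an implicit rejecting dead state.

start=q0; accept=q0,q1; q0-0>q1; q0-1>q0; q1-0>q2; q1-1>q1; q2-0>q2; q2-1>q2

Only the number of `0`s matters, and only up to 2. Make a chain q0 → q1 → q2 advanced by each `0` (with q2 absorbing); every other symbol self-loops. The accepting set is {q0, q1}.
        0   1  
>* q0   q1  q0 
 * q1   q2  q1 
   q2   q2  q2 
(> = start, * = accepting)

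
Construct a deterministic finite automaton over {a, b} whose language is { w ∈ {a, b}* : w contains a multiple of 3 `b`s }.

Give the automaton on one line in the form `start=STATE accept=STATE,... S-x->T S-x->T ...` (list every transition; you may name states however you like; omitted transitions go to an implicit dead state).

Keep the running count of `b`s modulo 3: each `b` advances along the cycle S0 → S1 → S2 → S0 while other symbols loop. Accept at S0.
With 3 states:
        a   b  
>* S0   S0  S1 
   S1   S1  S2 
   S2   S2  S0 
(> = start, * = accepting)

start=S0 accept=S0 S0-a->S0 S0-b->S1 S1-a->S1 S1-b->S2 S2-a->S2 S2-b->S0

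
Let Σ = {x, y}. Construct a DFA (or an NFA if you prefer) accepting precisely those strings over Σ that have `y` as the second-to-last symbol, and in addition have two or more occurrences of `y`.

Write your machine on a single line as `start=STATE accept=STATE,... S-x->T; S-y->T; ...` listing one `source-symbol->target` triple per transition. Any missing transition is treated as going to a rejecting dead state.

Handle the two conditions separately and then intersect. The first has 7 states tracking the last 2 symbols read; the second has 4 states tracking the count of `y`s, saturating at 3. A product state is a pair (one from each), accepting exactly when both do.
A 15-state machine:
       x  y 
>  A   B  C 
   B   D  E 
   C   F  G 
   D   D  E 
   E   F  G 
   F   H  I 
 * G   J  K 
   H   H  I 
   I   J  K 
 * J   L  M 
 * K   N  K 
   L   L  M 
   M   N  K 
 * N   O  M 
   O   O  M 
(> = start, * = accepting)

start=A; accept=G,J,K,N; A-x->B; A-y->C; B-x->D; B-y->E; C-x->F; C-y->G; D-x->D; D-y->E; E-x->F; E-y->G; F-x->H; F-y->I; G-x->J; G-y->K; H-x->H; H-y->I; I-x->J; I-y->K; J-x->L; J-y->M; K-x->N; K-y->K; L-x->L; L-y->M; M-x->N; M-y->K; N-x->O; N-y->M; O-x->O; O-y->M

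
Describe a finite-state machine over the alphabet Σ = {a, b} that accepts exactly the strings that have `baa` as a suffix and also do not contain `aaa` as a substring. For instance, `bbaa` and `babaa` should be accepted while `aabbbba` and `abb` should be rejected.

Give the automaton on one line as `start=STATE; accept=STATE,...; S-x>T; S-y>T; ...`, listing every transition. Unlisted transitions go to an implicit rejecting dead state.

Handle the two conditions separately and then intersect. The first has 4 states tracking how much of the suffix `baa` has currently been matched; the second has 4 states tracking partial matches of the forbidden pattern `aaa`. A product state is a pair (one from each), accepting exactly when both do. Equivalent product states are then merged.
        a   b  
>  s0   s1  s2 
   s1   s3  s2 
   s2   s4  s2 
   s3   s5  s2 
   s4   s6  s2 
   s5   s5  s5 
 * s6   s5  s2 
(> = start, * = accepting)

start=s0; accept=s6; s0-a>s1; s0-b>s2; s1-a>s3; s1-b>s2; s2-a>s4; s2-b>s2; s3-a>s5; s3-b>s2; s4-a>s6; s4-b>s2; s5-a>s5; s5-b>s5; s6-a>s5; s6-b>s2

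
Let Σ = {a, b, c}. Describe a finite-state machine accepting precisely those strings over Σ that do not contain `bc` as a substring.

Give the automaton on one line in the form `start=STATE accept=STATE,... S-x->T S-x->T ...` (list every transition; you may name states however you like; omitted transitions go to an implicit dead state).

Track partial matches of the forbidden pattern `bc`. State q2 is a dead state reached once `bc` has occurred; every other state accepts. q0 means no part of `bc` is currently matched.
        a   b   c  
>* q0   q0  q1  q0 
 * q1   q0  q1  q2 
   q2   q2  q2  q2 
(> = start, * = accepting)

start=q0 accept=q0,q1 q0-a->q0 q0-b->q1 q0-c->q0 q1-a->q0 q1-b->q1 q1-c->q2 q2-a->q2 q2-b->q2 q2-c->q2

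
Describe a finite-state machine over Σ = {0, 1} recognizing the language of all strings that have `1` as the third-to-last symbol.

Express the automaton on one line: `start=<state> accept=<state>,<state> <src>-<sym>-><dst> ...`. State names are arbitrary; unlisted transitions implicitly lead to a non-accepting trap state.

start=q0 accept=q11,q12,q13,q14 q0-0->q1 q0-1->q2 q1-0->q3 q1-1->q4 q2-0->q5 q2-1->q6 q3-0->q7 q3-1->q8 q4-0->q9 q4-1->q10 q5-0->q11 q5-1->q12 q6-0->q13 q6-1->q14 q7-0->q7 q7-1->q8 q8-0->q9 q8-1->q10 q9-0->q11 q9-1->q12 q10-0->q13 q10-1->q14 q11-0->q7 q11-1->q8 q12-0->q9 q12-1->q10 q13-0->q11 q13-1->q12 q14-0->q13 q14-1->q14

A DFA must remember the last 3 symbols (since which symbol is third-to-last isn't known until the input ends). Use one state per possible window of the last ≤3 symbols; accept from those whose window starts with `1`.
          0    1  
>  q0     q1   q2 
   q1     q3   q4 
   q2     q5   q6 
   q3     q7   q8 
   q4     q9  q10 
   q5    q11  q12 
   q6    q13  q14 
   q7     q7   q8 
   q8     q9  q10 
   q9    q11  q12 
   q10   q13  q14 
 * q11    q7   q8 
 * q12    q9  q10 
 * q13   q11  q12 
 * q14   q13  q14 
(> = start, * = accepting)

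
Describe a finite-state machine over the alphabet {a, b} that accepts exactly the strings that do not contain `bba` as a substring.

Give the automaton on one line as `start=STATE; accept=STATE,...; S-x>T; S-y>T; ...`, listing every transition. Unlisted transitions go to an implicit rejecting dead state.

start=s0; accept=s0,s1,s2; s0-a>s0; s0-b>s1; s1-a>s0; s1-b>s2; s2-a>s3; s2-b>s2; s3-a>s3; s3-b>s3

Track partial matches of the forbidden pattern `bba`. State s3 is a dead state reached once `bba` has occurred; every other state accepts. s0 means no part of `bba` is currently matched.
A 4-state machine:
        a   b  
>* s0   s0  s1 
 * s1   s0  s2 
 * s2   s3  s2 
   s3   s3  s3 
(> = start, * = accepting)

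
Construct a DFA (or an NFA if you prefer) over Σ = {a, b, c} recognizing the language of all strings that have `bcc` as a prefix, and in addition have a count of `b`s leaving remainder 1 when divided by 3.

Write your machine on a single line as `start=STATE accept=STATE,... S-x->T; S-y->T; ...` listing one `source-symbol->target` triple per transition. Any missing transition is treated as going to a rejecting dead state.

start=s0; accept=s6; s0-a->s1; s0-b->s2; s0-c->s1; s1-a->s1; s1-b->s3; s1-c->s1; s2-a->s3; s2-b->s4; s2-c->s5; s3-a->s3; s3-b->s4; s3-c->s3; s4-a->s4; s4-b->s1; s4-c->s4; s5-a->s3; s5-b->s4; s5-c->s6; s6-a->s6; s6-b->s7; s6-c->s6; s7-a->s7; s7-b->s8; s7-c->s7; s8-a->s8; s8-b->s6; s8-c->s8

Handle the two conditions separately and then intersect. The first has 5 states tracking whether the input so far still matches the prefix `bcc`; the second has 3 states tracking the count of `b`s modulo 3. A product state is a pair (one from each), accepting exactly when both do.
        a   b   c  
>  s0   s1  s2  s1 
   s1   s1  s3  s1 
   s2   s3  s4  s5 
   s3   s3  s4  s3 
   s4   s4  s1  s4 
   s5   s3  s4  s6 
 * s6   s6  s7  s6 
   s7   s7  s8  s7 
   s8   s8  s6  s8 
(> = start, * = accepting)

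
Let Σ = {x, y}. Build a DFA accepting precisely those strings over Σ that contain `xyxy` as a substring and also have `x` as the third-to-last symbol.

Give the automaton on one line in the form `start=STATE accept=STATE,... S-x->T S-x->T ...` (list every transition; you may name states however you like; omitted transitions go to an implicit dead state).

Handle the two conditions separately and then intersect. The first has 5 states tracking whether and how much of `xyxy` has been seen; the second has 15 states tracking the last 3 symbols read. A product state is a pair (one from each), accepting exactly when both do.
A 23-state machine:
       x  y 
>  A   B  C 
   B   D  E 
   C   F  G 
   D   H  I 
   E   J  K 
   F   L  M 
   G   N  O 
   H   H  I 
   I   J  K 
   J   L  P 
   K   N  O 
   L   H  I 
   M   J  K 
   N   L  M 
   O   N  O 
   P   Q  R 
 * Q   S  P 
 * R   T  U 
   S   V  W 
   T   S  P 
   U   T  U 
 * V   V  W 
 * W   Q  R 
(> = start, * = accepting)

start=A accept=Q,R,V,W A-x->B A-y->C B-x->D B-y->E C-x->F C-y->G D-x->H D-y->I E-x->J E-y->K F-x->L F-y->M G-x->N G-y->O H-x->H H-y->I I-x->J I-y->K J-x->L J-y->P K-x->N K-y->O L-x->H L-y->I M-x->J M-y->K N-x->L N-y->M O-x->N O-y->O P-x->Q P-y->R Q-x->S Q-y->P R-x->T R-y->U S-x->V S-y->W T-x->S T-y->P U-x->T U-y->U V-x->V V-y->W W-x->Q W-y->R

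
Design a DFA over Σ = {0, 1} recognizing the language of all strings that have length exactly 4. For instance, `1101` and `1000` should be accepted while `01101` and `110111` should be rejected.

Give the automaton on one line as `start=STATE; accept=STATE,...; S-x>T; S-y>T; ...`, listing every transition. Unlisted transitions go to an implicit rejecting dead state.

start=A; accept=E; A-0>B; A-1>B; B-0>C; B-1>C; C-0>D; C-1>D; D-0>E; D-1>E; E-0>F; E-1>F; F-0>F; F-1>F

Count input length up to 5: every symbol moves from A toward F, which means 'more than 4' and absorbs. Accept from {E}.
With 6 states:
       0  1 
>  A   B  B 
   B   C  C 
   C   D  D 
   D   E  E 
 * E   F  F 
   F   F  F 
(> = start, * = accepting)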